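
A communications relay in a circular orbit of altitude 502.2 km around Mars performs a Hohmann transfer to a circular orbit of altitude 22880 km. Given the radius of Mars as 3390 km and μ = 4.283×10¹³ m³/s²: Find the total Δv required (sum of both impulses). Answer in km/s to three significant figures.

Δv_total ≈ 1.69 km/s

r₁ = 3390 + 502.2 = 3892.2 km = 3.8922×10⁶ m.
r₂ = 3390 + 22880 = 26270 km = 2.6270×10⁷ m.
Transfer ellipse a_t = (r₁ + r₂)/2 = 1.508×10⁷ m.
At r₁: circular v_c1 = √(μ/r₁) = 3317 m/s; transfer-periapsis v_p = √[μ(2/r₁ − 1/a_t)] = 4378 m/s.
Δv₁ = v_p − v_c1 = 1061 m/s.
At r₂: circular v_c2 = √(μ/r₂) = 1277 m/s; transfer-apoapsis v_a = √[μ(2/r₂ − 1/a_t)] = 648.7 m/s.
Δv₂ = v_c2 − v_a = 628.2 m/s.
Total Δv = Δv₁ + Δv₂ = 1689 m/s = 1.689 km/s.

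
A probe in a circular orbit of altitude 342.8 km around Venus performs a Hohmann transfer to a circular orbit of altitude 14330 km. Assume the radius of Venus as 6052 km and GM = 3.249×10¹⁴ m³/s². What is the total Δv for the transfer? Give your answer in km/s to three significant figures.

Δv_total ≈ 2.90 km/s

r₁ = 6052 + 342.8 = 6394.8 km = 6.3948×10⁶ m.
r₂ = 6052 + 14330 = 20382 km = 2.0382×10⁷ m.
Transfer ellipse a_t = (r₁ + r₂)/2 = 1.339×10⁷ m.
At r₁: circular v_c1 = √(μ/r₁) = 7128 m/s; transfer-periapsis v_p = √[μ(2/r₁ − 1/a_t)] = 8795 m/s.
Δv₁ = v_p − v_c1 = 1667 m/s.
At r₂: circular v_c2 = √(μ/r₂) = 3993 m/s; transfer-apoapsis v_a = √[μ(2/r₂ − 1/a_t)] = 2759 m/s.
Δv₂ = v_c2 − v_a = 1233 m/s.
Total Δv = Δv₁ + Δv₂ = 2900 m/s = 2.900 km/s.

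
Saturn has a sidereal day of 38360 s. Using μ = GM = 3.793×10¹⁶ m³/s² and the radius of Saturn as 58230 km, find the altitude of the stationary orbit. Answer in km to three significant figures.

h_sync ≈ 54000 km

A synchronous orbit has period T, so by Kepler's third law a = (μT²/4π²)^(1/3).
μT²/4π² = 3.793×10¹⁶ × (3.836×10⁴)² / 39.48 = 1.414×10²⁴ m³.
a = 1.122×10⁸ m = 1.1223×10⁵ km.
Altitude h = a − R = 1.1223×10⁵ − 58230 = 54005 km.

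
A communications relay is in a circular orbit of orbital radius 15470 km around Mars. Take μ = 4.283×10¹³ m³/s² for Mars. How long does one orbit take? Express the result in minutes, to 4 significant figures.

r = 15470 km = 1.547×10⁷ m.
Kepler's third law: T = 2π√(r³/μ) = 2π√((1.547×10⁷)³ / 4.283×10¹³).
r³/μ = 8.644×10⁷ s², so T = 2π × 9.297×10³ = 5.842×10⁴ s.
Converting: 5.842×10⁴ s ÷ 60.00 = 973.6 minutes.

T ≈ 973.6 minutes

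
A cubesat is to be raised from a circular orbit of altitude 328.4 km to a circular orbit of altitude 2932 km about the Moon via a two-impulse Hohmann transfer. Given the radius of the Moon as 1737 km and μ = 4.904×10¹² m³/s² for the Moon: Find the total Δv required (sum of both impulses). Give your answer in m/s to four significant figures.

r₁ = 1737 + 328.4 = 2065.4 km = 2.0654×10⁶ m.
r₂ = 1737 + 2932 = 4669.0 km = 4.6690×10⁶ m.
Transfer ellipse a_t = (r₁ + r₂)/2 = 3.367×10⁶ m.
At r₁: circular v_c1 = √(μ/r₁) = 1541 m/s; transfer-perilune v_p = √[μ(2/r₁ − 1/a_t)] = 1814 m/s.
Δv₁ = v_p − v_c1 = 273.6 m/s.
At r₂: circular v_c2 = √(μ/r₂) = 1025 m/s; transfer-apolune v_a = √[μ(2/r₂ − 1/a_t)] = 802.7 m/s.
Δv₂ = v_c2 − v_a = 222.2 m/s.
Total Δv = Δv₁ + Δv₂ = 495.8 m/s.

Δv_total ≈ 495.8 m/s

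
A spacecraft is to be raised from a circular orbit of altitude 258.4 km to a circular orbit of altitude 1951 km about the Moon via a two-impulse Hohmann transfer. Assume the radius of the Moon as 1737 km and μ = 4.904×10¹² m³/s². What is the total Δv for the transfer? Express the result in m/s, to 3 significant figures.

Δv_total ≈ 405 m/s

r₁ = 1737 + 258.4 = 1995.4 km = 1.9954×10⁶ m.
r₂ = 1737 + 1951 = 3688.0 km = 3.6880×10⁶ m.
Transfer ellipse a_t = (r₁ + r₂)/2 = 2.842×10⁶ m.
At r₁: circular v_c1 = √(μ/r₁) = 1568 m/s; transfer-perilune v_p = √[μ(2/r₁ − 1/a_t)] = 1786 m/s.
Δv₁ = v_p − v_c1 = 218.2 m/s.
At r₂: circular v_c2 = √(μ/r₂) = 1153 m/s; transfer-apolune v_a = √[μ(2/r₂ − 1/a_t)] = 966.3 m/s.
Δv₂ = v_c2 − v_a = 186.8 m/s.
Total Δv = Δv₁ + Δv₂ = 405.1 m/s.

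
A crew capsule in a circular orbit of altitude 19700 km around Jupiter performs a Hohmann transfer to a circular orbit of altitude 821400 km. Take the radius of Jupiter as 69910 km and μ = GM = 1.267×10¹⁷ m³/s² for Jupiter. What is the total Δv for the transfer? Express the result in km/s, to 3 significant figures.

r₁ = 69910 + 19700 = 89610 km = 8.9610×10⁷ m.
r₂ = 69910 + 821400 = 891310 km = 8.9131×10⁸ m.
Transfer ellipse a_t = (r₁ + r₂)/2 = 4.905×10⁸ m.
At r₁: circular v_c1 = √(μ/r₁) = 37600 m/s; transfer-perijove v_p = √[μ(2/r₁ − 1/a_t)] = 50690 m/s.
Δv₁ = v_p − v_c1 = 13090 m/s.
At r₂: circular v_c2 = √(μ/r₂) = 11920 m/s; transfer-apojove v_a = √[μ(2/r₂ − 1/a_t)] = 5096 m/s.
Δv₂ = v_c2 − v_a = 6826 m/s.
Total Δv = Δv₁ + Δv₂ = 19910 m/s = 19.91 km/s.

Δv_total ≈ 19.9 km/s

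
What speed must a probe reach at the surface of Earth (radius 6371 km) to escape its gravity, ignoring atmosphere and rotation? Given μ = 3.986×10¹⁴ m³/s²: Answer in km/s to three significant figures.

r = R = 6.371×10⁶ m.
Escape speed v_esc = √(2μ/r) = √(2 × 3.986×10¹⁴ / 6.371×10⁶) = √(1.251×10⁸) = 11190 m/s.
= 11.19 km/s.

v_esc ≈ 11.2 km/s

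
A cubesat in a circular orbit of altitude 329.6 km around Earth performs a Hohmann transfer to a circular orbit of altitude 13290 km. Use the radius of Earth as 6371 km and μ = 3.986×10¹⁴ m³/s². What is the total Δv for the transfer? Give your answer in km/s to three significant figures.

Δv_total ≈ 3.00 km/s

r₁ = 6371 + 329.6 = 6700.6 km = 6.7006×10⁶ m.
r₂ = 6371 + 13290 = 19661 km = 1.9661×10⁷ m.
Transfer ellipse a_t = (r₁ + r₂)/2 = 1.318×10⁷ m.
At r₁: circular v_c1 = √(μ/r₁) = 7713 m/s; transfer-perigee v_p = √[μ(2/r₁ − 1/a_t)] = 9420 m/s.
Δv₁ = v_p − v_c1 = 1707 m/s.
At r₂: circular v_c2 = √(μ/r₂) = 4503 m/s; transfer-apogee v_a = √[μ(2/r₂ − 1/a_t)] = 3210 m/s.
Δv₂ = v_c2 − v_a = 1292 m/s.
Total Δv = Δv₁ + Δv₂ = 2999 m/s = 2.999 km/s.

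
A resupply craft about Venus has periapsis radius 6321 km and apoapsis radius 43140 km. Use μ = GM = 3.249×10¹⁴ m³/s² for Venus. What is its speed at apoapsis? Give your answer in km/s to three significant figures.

Semi-major axis a = (r_p + r_a)/2 = 24730 km = 2.473×10⁷ m.
Vis-viva: v² = μ(2/r − 1/a) = 3.249×10¹⁴ × (4.636×10⁻⁸ − 4.044×10⁻⁸) = 1.925×10⁶ m²/s².
v = 1387 m/s = 1.387 km/s.

v ≈ 1.39 km/s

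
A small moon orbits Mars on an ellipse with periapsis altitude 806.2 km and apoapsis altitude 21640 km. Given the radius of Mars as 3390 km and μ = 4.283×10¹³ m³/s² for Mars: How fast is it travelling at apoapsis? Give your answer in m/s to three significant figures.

r_p = 3390 + 806.2 = 4196.2 km = 4.1962×10⁶ m.
r_a = 3390 + 21640 = 25030 km = 2.5030×10⁷ m.
Semi-major axis a = (r_p + r_a)/2 = 14613 km = 1.461×10⁷ m.
Vis-viva: v² = μ(2/r − 1/a) = 4.283×10¹³ × (7.990×10⁻⁸ − 6.843×10⁻⁸) = 4.914×10⁵ m²/s².
v = 701.0 m/s.

v ≈ 701 m/s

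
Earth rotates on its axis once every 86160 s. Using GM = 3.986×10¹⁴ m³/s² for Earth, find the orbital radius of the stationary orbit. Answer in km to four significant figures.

A synchronous orbit has period T, so by Kepler's third law a = (μT²/4π²)^(1/3).
μT²/4π² = 3.986×10¹⁴ × (8.616×10⁴)² / 39.48 = 7.495×10²² m³.
a = 4.216×10⁷ m = 42163 km.

r_sync ≈ 42160 km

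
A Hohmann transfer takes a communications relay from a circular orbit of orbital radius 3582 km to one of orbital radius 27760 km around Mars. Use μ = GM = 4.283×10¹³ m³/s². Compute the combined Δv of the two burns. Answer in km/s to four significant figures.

Δv_total ≈ 1.793 km/s

r₁ = 3582 km = 3.582×10⁶ m.
r₂ = 27760 km = 2.776×10⁷ m.
Transfer ellipse a_t = (r₁ + r₂)/2 = 1.567×10⁷ m.
At r₁: circular v_c1 = √(μ/r₁) = 3458 m/s; transfer-periapsis v_p = √[μ(2/r₁ − 1/a_t)] = 4602 m/s.
Δv₁ = v_p − v_c1 = 1144 m/s.
At r₂: circular v_c2 = √(μ/r₂) = 1242 m/s; transfer-apoapsis v_a = √[μ(2/r₂ − 1/a_t)] = 593.9 m/s.
Δv₂ = v_c2 − v_a = 648.3 m/s.
Total Δv = Δv₁ + Δv₂ = 1793 m/s = 1.793 km/s.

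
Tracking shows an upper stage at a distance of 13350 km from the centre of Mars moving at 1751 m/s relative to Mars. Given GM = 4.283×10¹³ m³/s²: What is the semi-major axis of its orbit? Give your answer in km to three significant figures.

a ≈ 12800 km

r = 1.335×10⁷ m.
Vis-viva rearranged: 1/a = 2/r − v²/μ = 1.498×10⁻⁷ − 7.159×10⁻⁸ = 7.823×10⁻⁸ m⁻¹.
a = 1.278×10⁷ m = 12783 km.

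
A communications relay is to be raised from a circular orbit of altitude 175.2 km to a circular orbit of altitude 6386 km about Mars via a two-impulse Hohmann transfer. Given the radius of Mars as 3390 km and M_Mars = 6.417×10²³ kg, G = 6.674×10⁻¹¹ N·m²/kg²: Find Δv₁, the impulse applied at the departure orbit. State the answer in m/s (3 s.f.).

μ = GM = 6.674×10⁻¹¹ × 6.417×10²³ = 4.283×10¹³ m³/s².
r₁ = 3390 + 175.2 = 3565.2 km = 3.5652×10⁶ m.
r₂ = 3390 + 6386 = 9776.0 km = 9.7760×10⁶ m.
Transfer ellipse a_t = (r₁ + r₂)/2 = 6.671×10⁶ m.
At r₁: circular v_c1 = √(μ/r₁) = 3466 m/s; transfer-periapsis v_p = √[μ(2/r₁ − 1/a_t)] = 4196 m/s.
Δv₁ = v_p − v_c1 = 729.9 m/s.

Δv ≈ 730 m/s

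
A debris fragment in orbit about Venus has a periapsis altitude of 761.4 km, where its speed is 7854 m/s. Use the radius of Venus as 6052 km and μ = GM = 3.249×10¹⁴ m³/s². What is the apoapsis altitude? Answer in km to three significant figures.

apoapsis altitude ≈ 6420 km

r_p = 6052 + 761.4 = 6813.4 km = 6.813×10⁶ m.
Specific energy ε = v²/2 − μ/r = -1.684×10⁷ J/kg, so a = −μ/(2ε) = 9.645×10⁶ m.
The apsides satisfy r_p + r_a = 2a, so the apoapsis radius is 2a − r_p = 1.248×10⁷ m = 12477 km.
Apoapsis altitude = 12477 − 6052 = 6424.8 km.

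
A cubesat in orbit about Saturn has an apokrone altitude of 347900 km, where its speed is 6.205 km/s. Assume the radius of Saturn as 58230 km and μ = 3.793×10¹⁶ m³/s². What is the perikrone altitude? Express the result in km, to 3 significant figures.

perikrone altitude ≈ 47200 km

r_a = 58230 + 347900 = 4.0613×10⁵ km = 4.061×10⁸ m.
Specific energy ε = v²/2 − μ/r = -7.414×10⁷ J/kg, so a = −μ/(2ε) = 2.558×10⁸ m.
The apsides satisfy r_p + r_a = 2a, so the perikrone radius is 2a − r_a = 1.055×10⁸ m = 1.0545×10⁵ km.
Perikrone altitude = 1.0545×10⁵ − 58230 = 47221 km.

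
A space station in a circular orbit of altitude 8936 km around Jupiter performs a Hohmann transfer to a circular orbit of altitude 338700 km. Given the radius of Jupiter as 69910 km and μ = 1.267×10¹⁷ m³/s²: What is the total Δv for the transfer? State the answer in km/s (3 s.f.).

Δv_total ≈ 19.4 km/s

r₁ = 69910 + 8936 = 78846 km = 7.8846×10⁷ m.
r₂ = 69910 + 338700 = 408610 km = 4.0861×10⁸ m.
Transfer ellipse a_t = (r₁ + r₂)/2 = 2.437×10⁸ m.
At r₁: circular v_c1 = √(μ/r₁) = 40090 m/s; transfer-perijove v_p = √[μ(2/r₁ − 1/a_t)] = 51900 m/s.
Δv₁ = v_p − v_c1 = 11820 m/s.
At r₂: circular v_c2 = √(μ/r₂) = 17610 m/s; transfer-apojove v_a = √[μ(2/r₂ − 1/a_t)] = 10020 m/s.
Δv₂ = v_c2 − v_a = 7594 m/s.
Total Δv = Δv₁ + Δv₂ = 19410 m/s = 19.41 km/s.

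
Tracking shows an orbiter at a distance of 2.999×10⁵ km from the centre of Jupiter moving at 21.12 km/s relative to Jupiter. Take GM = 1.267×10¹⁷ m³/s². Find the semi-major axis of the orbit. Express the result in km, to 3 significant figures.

a ≈ 3.18×10⁵ km

r = 2.999×10⁸ m.
Specific orbital energy ε = v²/2 − μ/r = (21120)²/2 − 1.267×10¹⁷/2.999×10⁸ = -1.994×10⁸ J/kg.
Since ε = −μ/(2a), a = −μ/(2ε) = 3.176×10⁸ m = 3.1763×10⁵ km.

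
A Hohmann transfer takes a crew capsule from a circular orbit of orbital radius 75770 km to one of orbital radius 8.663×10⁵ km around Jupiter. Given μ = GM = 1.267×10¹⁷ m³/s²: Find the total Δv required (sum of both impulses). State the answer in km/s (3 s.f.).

r₁ = 75770 km = 7.577×10⁷ m.
r₂ = 8.663×10⁵ km = 8.663×10⁸ m.
Transfer ellipse a_t = (r₁ + r₂)/2 = 4.710×10⁸ m.
At r₁: circular v_c1 = √(μ/r₁) = 40890 m/s; transfer-perijove v_p = √[μ(2/r₁ − 1/a_t)] = 55460 m/s.
Δv₁ = v_p − v_c1 = 14560 m/s.
At r₂: circular v_c2 = √(μ/r₂) = 12090 m/s; transfer-apojove v_a = √[μ(2/r₂ − 1/a_t)] = 4850 m/s.
Δv₂ = v_c2 − v_a = 7243 m/s.
Total Δv = Δv₁ + Δv₂ = 21810 m/s = 21.81 km/s.

Δv_total ≈ 21.8 km/s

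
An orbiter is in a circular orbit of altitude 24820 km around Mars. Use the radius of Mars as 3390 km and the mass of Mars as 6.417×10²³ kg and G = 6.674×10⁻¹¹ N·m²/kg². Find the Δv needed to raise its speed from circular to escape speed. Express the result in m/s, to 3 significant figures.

μ = GM = 6.674×10⁻¹¹ × 6.417×10²³ = 4.283×10¹³ m³/s².
r = 3390 + 24820 = 28210 km = 2.8210×10⁷ m.
Circular speed v_c = √(μ/r) = 1232 m/s.
Escape speed v_esc = √(2μ/r) = √2 × v_c = 1742 m/s.
Δv = v_esc − v_c = 510.4 m/s.

Δv ≈ 510 m/s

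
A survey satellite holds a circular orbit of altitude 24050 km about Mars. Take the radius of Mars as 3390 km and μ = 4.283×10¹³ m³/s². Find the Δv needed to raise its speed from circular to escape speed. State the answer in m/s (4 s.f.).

r = 3390 + 24050 = 27440 km = 2.7440×10⁷ m.
Circular speed v_c = √(μ/r) = 1249 m/s.
Escape speed v_esc = √(2μ/r) = √2 × v_c = 1767 m/s.
Δv = v_esc − v_c = 517.5 m/s.

Δv ≈ 517.5 m/s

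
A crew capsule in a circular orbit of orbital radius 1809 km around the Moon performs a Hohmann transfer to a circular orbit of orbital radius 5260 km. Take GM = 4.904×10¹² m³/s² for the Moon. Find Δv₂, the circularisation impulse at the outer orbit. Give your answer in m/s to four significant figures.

Δv ≈ 274.8 m/s

r₁ = 1809 km = 1.809×10⁶ m.
r₂ = 5260 km = 5.260×10⁶ m.
Transfer ellipse a_t = (r₁ + r₂)/2 = 3.534×10⁶ m.
At r₁: circular v_c1 = √(μ/r₁) = 1646 m/s; transfer-perilune v_p = √[μ(2/r₁ − 1/a_t)] = 2009 m/s.
At r₂: circular v_c2 = √(μ/r₂) = 965.6 m/s; transfer-apolune v_a = √[μ(2/r₂ − 1/a_t)] = 690.8 m/s.
Δv₂ = v_c2 − v_a = 274.8 m/s.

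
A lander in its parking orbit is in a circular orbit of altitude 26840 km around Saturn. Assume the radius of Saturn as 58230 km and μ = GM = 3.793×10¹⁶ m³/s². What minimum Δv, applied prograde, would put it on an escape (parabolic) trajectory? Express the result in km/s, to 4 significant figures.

Δv ≈ 8.746 km/s

r = 58230 + 26840 = 85070 km = 8.5070×10⁷ m.
Circular speed v_c = √(μ/r) = 21120 m/s.
Escape speed v_esc = √(2μ/r) = √2 × v_c = 29860 m/s.
Δv = v_esc − v_c = 8746 m/s = 8.746 km/s.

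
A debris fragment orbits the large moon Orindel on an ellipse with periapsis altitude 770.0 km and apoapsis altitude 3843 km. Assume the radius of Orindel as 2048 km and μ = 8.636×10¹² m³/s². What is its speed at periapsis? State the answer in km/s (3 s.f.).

v ≈ 2.04 km/s

r_p = 2048 + 770.0 = 2818.0 km = 2.8180×10⁶ m.
r_a = 2048 + 3843 = 5891.0 km = 5.8910×10⁶ m.
Semi-major axis a = (r_p + r_a)/2 = 4354.5 km = 4.354×10⁶ m.
Vis-viva: v² = μ(2/r − 1/a) = 8.636×10¹² × (7.097×10⁻⁷ − 2.296×10⁻⁷) = 4.146×10⁶ m²/s².
v = 2036 m/s = 2.036 km/s.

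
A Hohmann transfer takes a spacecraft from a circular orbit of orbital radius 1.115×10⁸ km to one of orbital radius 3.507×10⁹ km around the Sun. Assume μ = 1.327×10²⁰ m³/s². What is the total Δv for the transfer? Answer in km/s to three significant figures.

r₁ = 1.115×10⁸ km = 1.115×10¹¹ m.
r₂ = 3.507×10⁹ km = 3.507×10¹² m.
Transfer ellipse a_t = (r₁ + r₂)/2 = 1.809×10¹² m.
At r₁: circular v_c1 = √(μ/r₁) = 34500 m/s; transfer-perihelion v_p = √[μ(2/r₁ − 1/a_t)] = 48030 m/s.
Δv₁ = v_p − v_c1 = 13530 m/s.
At r₂: circular v_c2 = √(μ/r₂) = 6151 m/s; transfer-aphelion v_a = √[μ(2/r₂ − 1/a_t)] = 1527 m/s.
Δv₂ = v_c2 − v_a = 4624 m/s.
Total Δv = Δv₁ + Δv₂ = 18160 m/s = 18.16 km/s.

Δv_total ≈ 18.2 km/s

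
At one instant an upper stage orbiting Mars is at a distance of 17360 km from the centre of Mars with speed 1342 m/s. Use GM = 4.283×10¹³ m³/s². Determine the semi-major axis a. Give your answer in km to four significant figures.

r = 1.736×10⁷ m.
Vis-viva rearranged: 1/a = 2/r − v²/μ = 1.152×10⁻⁷ − 4.205×10⁻⁸ = 7.316×10⁻⁸ m⁻¹.
a = 1.367×10⁷ m = 13669 km.

a ≈ 13670 km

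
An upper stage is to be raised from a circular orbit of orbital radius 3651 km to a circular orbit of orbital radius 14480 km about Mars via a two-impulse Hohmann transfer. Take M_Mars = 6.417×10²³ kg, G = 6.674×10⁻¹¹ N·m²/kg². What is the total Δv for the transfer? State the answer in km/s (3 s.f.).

Δv_total ≈ 1.53 km/s

μ = GM = 6.674×10⁻¹¹ × 6.417×10²³ = 4.283×10¹³ m³/s².
r₁ = 3651 km = 3.651×10⁶ m.
r₂ = 14480 km = 1.448×10⁷ m.
Transfer ellipse a_t = (r₁ + r₂)/2 = 9.066×10⁶ m.
At r₁: circular v_c1 = √(μ/r₁) = 3425 m/s; transfer-periapsis v_p = √[μ(2/r₁ − 1/a_t)] = 4329 m/s.
Δv₁ = v_p − v_c1 = 903.6 m/s.
At r₂: circular v_c2 = √(μ/r₂) = 1720 m/s; transfer-apoapsis v_a = √[μ(2/r₂ − 1/a_t)] = 1091 m/s.
Δv₂ = v_c2 − v_a = 628.4 m/s.
Total Δv = Δv₁ + Δv₂ = 1532 m/s = 1.532 km/s.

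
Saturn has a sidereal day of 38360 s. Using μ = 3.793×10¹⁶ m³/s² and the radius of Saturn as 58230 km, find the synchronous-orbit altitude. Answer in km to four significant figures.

h_sync ≈ 54000 km

A synchronous orbit has period T, so by Kepler's third law a = (μT²/4π²)^(1/3).
μT²/4π² = 3.793×10¹⁶ × (3.836×10⁴)² / 39.48 = 1.414×10²⁴ m³.
a = 1.122×10⁸ m = 1.1223×10⁵ km.
Altitude h = a − R = 1.1223×10⁵ − 58230 = 54005 km.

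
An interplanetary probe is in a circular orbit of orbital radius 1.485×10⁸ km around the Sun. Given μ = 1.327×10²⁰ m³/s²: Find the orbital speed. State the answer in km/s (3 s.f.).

r = 1.485×10⁸ km = 1.485×10¹¹ m.
For a circular orbit v = √(μ/r) = √(1.327×10²⁰ / 1.485×10¹¹) = √(8.936×10⁸) = 29890 m/s.
That is 29.89 km/s.

v ≈ 29.9 km/s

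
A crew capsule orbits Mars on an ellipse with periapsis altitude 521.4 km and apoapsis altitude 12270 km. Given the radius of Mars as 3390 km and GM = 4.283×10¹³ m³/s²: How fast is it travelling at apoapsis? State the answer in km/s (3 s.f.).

v ≈ 1.05 km/s

r_p = 3390 + 521.4 = 3911.4 km = 3.9114×10⁶ m.
r_a = 3390 + 12270 = 15660 km = 1.5660×10⁷ m.
Semi-major axis a = (r_p + r_a)/2 = 9785.7 km = 9.786×10⁶ m.
Vis-viva: v² = μ(2/r − 1/a) = 4.283×10¹³ × (1.277×10⁻⁷ − 1.022×10⁻⁷) = 1.093×10⁶ m²/s².
v = 1046 m/s = 1.046 km/s.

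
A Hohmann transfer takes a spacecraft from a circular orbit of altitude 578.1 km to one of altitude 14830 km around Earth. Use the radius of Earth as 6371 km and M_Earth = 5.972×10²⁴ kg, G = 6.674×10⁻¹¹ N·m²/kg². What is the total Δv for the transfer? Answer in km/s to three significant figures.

μ = GM = 6.674×10⁻¹¹ × 5.972×10²⁴ = 3.986×10¹⁴ m³/s².
r₁ = 6371 + 578.1 = 6949.1 km = 6.9491×10⁶ m.
r₂ = 6371 + 14830 = 21201 km = 2.1201×10⁷ m.
Transfer ellipse a_t = (r₁ + r₂)/2 = 1.408×10⁷ m.
At r₁: circular v_c1 = √(μ/r₁) = 7573 m/s; transfer-perigee v_p = √[μ(2/r₁ − 1/a_t)] = 9295 m/s.
Δv₁ = v_p − v_c1 = 1721 m/s.
At r₂: circular v_c2 = √(μ/r₂) = 4336 m/s; transfer-apogee v_a = √[μ(2/r₂ − 1/a_t)] = 3047 m/s.
Δv₂ = v_c2 − v_a = 1289 m/s.
Total Δv = Δv₁ + Δv₂ = 3011 m/s = 3.011 km/s.

Δv_total ≈ 3.01 km/s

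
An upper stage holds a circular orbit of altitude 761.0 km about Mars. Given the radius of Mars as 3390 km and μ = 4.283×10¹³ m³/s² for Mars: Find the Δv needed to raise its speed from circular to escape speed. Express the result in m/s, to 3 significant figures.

Δv ≈ 1330 m/s

r = 3390 + 761.0 = 4151.0 km = 4.1510×10⁶ m.
Circular speed v_c = √(μ/r) = 3212 m/s.
Escape speed v_esc = √(2μ/r) = √2 × v_c = 4543 m/s.
Δv = v_esc − v_c = 1331 m/s.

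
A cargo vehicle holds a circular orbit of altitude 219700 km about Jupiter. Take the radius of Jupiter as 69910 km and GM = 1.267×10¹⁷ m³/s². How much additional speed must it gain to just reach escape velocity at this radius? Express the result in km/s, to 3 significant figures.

r = 69910 + 219700 = 289610 km = 2.8961×10⁸ m.
Circular speed v_c = √(μ/r) = 20920 m/s.
Escape speed v_esc = √(2μ/r) = √2 × v_c = 29580 m/s.
Δv = v_esc − v_c = 8664 m/s = 8.664 km/s.

Δv ≈ 8.66 km/s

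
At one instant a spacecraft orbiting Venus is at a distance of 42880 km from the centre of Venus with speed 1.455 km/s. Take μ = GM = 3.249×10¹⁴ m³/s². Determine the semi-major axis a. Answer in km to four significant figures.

r = 4.288×10⁷ m.
Specific orbital energy ε = v²/2 − μ/r = (1455)²/2 − 3.249×10¹⁴/4.288×10⁷ = -6.518×10⁶ J/kg.
Since ε = −μ/(2a), a = −μ/(2ε) = 2.492×10⁷ m = 24922 km.

a ≈ 24920 km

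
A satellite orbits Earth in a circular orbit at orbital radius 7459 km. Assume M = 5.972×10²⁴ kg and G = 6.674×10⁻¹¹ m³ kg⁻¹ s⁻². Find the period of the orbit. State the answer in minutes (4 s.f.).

μ = GM = 6.674×10⁻¹¹ × 5.972×10²⁴ = 3.986×10¹⁴ m³/s².
r = 7459 km = 7.459×10⁶ m.
Kepler's third law: T = 2π√(r³/μ) = 2π√((7.459×10⁶)³ / 3.986×10¹⁴).
r³/μ = 1.041×10⁶ s², so T = 2π × 1.020×10³ = 6.411×10³ s.
Converting: 6.411×10³ s ÷ 60.00 = 106.9 minutes.

T ≈ 106.9 minutes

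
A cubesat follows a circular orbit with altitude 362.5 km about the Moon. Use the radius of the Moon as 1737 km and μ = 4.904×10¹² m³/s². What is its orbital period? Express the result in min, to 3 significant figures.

r = 1737 + 362.5 = 2099.5 km = 2.0995×10⁶ m.
Kepler's third law: T = 2π√(r³/μ) = 2π√((2.100×10⁶)³ / 4.904×10¹²).
r³/μ = 1.887×10⁶ s², so T = 2π × 1.374×10³ = 8.631×10³ s.
Converting: 8.631×10³ s ÷ 60.00 = 143.9 min.

T ≈ 144 min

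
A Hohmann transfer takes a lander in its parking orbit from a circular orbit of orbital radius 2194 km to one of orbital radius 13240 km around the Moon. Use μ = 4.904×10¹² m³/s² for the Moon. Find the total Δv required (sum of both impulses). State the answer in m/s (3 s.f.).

Δv_total ≈ 747 m/s

r₁ = 2194 km = 2.194×10⁶ m.
r₂ = 13240 km = 1.324×10⁷ m.
Transfer ellipse a_t = (r₁ + r₂)/2 = 7.717×10⁶ m.
At r₁: circular v_c1 = √(μ/r₁) = 1495 m/s; transfer-perilune v_p = √[μ(2/r₁ − 1/a_t)] = 1958 m/s.
Δv₁ = v_p − v_c1 = 463.2 m/s.
At r₂: circular v_c2 = √(μ/r₂) = 608.6 m/s; transfer-apolune v_a = √[μ(2/r₂ − 1/a_t)] = 324.5 m/s.
Δv₂ = v_c2 − v_a = 284.1 m/s.
Total Δv = Δv₁ + Δv₂ = 747.3 m/s.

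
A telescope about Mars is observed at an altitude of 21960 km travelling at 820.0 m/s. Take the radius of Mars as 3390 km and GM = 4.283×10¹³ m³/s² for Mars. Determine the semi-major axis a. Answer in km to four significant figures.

r = 3390 + 21960 = 25350 km = 2.535×10⁷ m.
Vis-viva rearranged: 1/a = 2/r − v²/μ = 7.890×10⁻⁸ − 1.570×10⁻⁸ = 6.320×10⁻⁸ m⁻¹.
a = 1.582×10⁷ m = 15824 km.

a ≈ 15820 km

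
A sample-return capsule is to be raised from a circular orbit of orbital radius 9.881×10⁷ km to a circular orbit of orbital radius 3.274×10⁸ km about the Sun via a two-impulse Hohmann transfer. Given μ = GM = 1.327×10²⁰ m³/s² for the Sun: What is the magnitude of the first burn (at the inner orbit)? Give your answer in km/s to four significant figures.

r₁ = 9.881×10⁷ km = 9.881×10¹⁰ m.
r₂ = 3.274×10⁸ km = 3.274×10¹¹ m.
Transfer ellipse a_t = (r₁ + r₂)/2 = 2.131×10¹¹ m.
At r₁: circular v_c1 = √(μ/r₁) = 36650 m/s; transfer-perihelion v_p = √[μ(2/r₁ − 1/a_t)] = 45420 m/s.
Δv₁ = v_p − v_c1 = 8776 m/s.
= 8.776 km/s.

Δv ≈ 8.776 km/s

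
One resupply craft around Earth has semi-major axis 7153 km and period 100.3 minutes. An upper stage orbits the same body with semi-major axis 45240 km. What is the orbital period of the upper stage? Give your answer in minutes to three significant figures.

Kepler's third law: T² ∝ a³, so T₂ = T₁ (a₂/a₁)^(3/2).
a₂/a₁ = 6.325, (a₂/a₁)^(3/2) = 15.91.
T₂ = 100.3 × 15.91 = 1595 minutes.

T₂ ≈ 1600 minutes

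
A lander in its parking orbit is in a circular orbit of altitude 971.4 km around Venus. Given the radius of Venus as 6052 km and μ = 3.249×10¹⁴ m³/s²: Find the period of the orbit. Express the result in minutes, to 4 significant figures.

T ≈ 108.1 minutes

r = 6052 + 971.4 = 7023.4 km = 7.0234×10⁶ m.
Kepler's third law: T = 2π√(r³/μ) = 2π√((7.023×10⁶)³ / 3.249×10¹⁴).
r³/μ = 1.066×10⁶ s², so T = 2π × 1.033×10³ = 6.488×10³ s.
Converting: 6.488×10³ s ÷ 60.00 = 108.1 minutes.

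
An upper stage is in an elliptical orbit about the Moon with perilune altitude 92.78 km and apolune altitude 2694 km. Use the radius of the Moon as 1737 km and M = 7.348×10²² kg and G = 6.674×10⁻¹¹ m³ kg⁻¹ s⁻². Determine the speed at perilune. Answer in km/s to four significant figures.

v ≈ 1.948 km/s

μ = GM = 6.674×10⁻¹¹ × 7.348×10²² = 4.904×10¹² m³/s².
r_p = 1737 + 92.78 = 1829.8 km = 1.8298×10⁶ m.
r_a = 1737 + 2694 = 4431.0 km = 4.4310×10⁶ m.
Semi-major axis a = (r_p + r_a)/2 = 3130.4 km = 3.130×10⁶ m.
Vis-viva: v² = μ(2/r − 1/a) = 4.904×10¹² × (1.093×10⁻⁶ − 3.194×10⁻⁷) = 3.794×10⁶ m²/s².
v = 1948 m/s = 1.948 km/s.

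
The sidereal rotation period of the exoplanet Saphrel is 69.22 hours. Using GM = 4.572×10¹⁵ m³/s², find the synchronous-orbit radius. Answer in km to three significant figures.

r_sync ≈ 1.93×10⁵ km

T = 69.22 hours = 2.492×10⁵ s.
A synchronous orbit has period T, so by Kepler's third law a = (μT²/4π²)^(1/3).
μT²/4π² = 4.572×10¹⁵ × (2.492×10⁵)² / 39.48 = 7.191×10²⁴ m³.
a = 1.930×10⁸ m = 1.9302×10⁵ km.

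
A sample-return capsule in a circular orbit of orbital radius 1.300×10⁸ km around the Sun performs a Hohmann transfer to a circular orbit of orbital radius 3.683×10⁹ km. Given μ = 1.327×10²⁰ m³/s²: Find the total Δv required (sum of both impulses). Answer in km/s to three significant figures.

Δv_total ≈ 16.9 km/s

r₁ = 1.300×10⁸ km = 1.300×10¹¹ m.
r₂ = 3.683×10⁹ km = 3.683×10¹² m.
Transfer ellipse a_t = (r₁ + r₂)/2 = 1.906×10¹² m.
At r₁: circular v_c1 = √(μ/r₁) = 31950 m/s; transfer-perihelion v_p = √[μ(2/r₁ − 1/a_t)] = 44410 m/s.
Δv₁ = v_p − v_c1 = 12460 m/s.
At r₂: circular v_c2 = √(μ/r₂) = 6003 m/s; transfer-aphelion v_a = √[μ(2/r₂ − 1/a_t)] = 1567 m/s.
Δv₂ = v_c2 − v_a = 4435 m/s.
Total Δv = Δv₁ + Δv₂ = 16890 m/s = 16.89 km/s.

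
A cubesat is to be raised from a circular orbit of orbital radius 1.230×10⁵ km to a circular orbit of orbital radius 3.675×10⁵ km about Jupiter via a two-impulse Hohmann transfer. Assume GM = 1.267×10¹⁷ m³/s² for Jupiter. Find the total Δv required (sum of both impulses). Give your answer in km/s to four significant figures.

Δv_total ≈ 12.61 km/s

r₁ = 1.230×10⁵ km = 1.230×10⁸ m.
r₂ = 3.675×10⁵ km = 3.675×10⁸ m.
Transfer ellipse a_t = (r₁ + r₂)/2 = 2.452×10⁸ m.
At r₁: circular v_c1 = √(μ/r₁) = 32090 m/s; transfer-perijove v_p = √[μ(2/r₁ − 1/a_t)] = 39290 m/s.
Δv₁ = v_p − v_c1 = 7193 m/s.
At r₂: circular v_c2 = √(μ/r₂) = 18570 m/s; transfer-apojove v_a = √[μ(2/r₂ − 1/a_t)] = 13150 m/s.
Δv₂ = v_c2 − v_a = 5418 m/s.
Total Δv = Δv₁ + Δv₂ = 12610 m/s = 12.61 km/s.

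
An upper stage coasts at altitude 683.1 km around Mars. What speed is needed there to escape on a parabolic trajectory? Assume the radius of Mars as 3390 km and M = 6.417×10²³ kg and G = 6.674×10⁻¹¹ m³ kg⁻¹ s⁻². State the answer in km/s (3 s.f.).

μ = GM = 6.674×10⁻¹¹ × 6.417×10²³ = 4.283×10¹³ m³/s².
r = 3390 + 683.1 = 4073.1 km = 4.0731×10⁶ m.
Escape speed v_esc = √(2μ/r) = √(2 × 4.283×10¹³ / 4.073×10⁶) = √(2.103×10⁷) = 4586 m/s.
= 4.586 km/s.

v_esc ≈ 4.59 km/s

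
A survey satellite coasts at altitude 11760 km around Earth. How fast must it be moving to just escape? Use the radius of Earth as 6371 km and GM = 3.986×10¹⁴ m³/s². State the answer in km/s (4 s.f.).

r = 6371 + 11760 = 18131 km = 1.8131×10⁷ m.
Escape speed v_esc = √(2μ/r) = √(2 × 3.986×10¹⁴ / 1.813×10⁷) = √(4.397×10⁷) = 6631 m/s.
= 6.631 km/s.

v_esc ≈ 6.631 km/s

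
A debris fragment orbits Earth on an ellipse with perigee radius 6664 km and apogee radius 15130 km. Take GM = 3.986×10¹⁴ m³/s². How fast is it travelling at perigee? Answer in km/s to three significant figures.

Semi-major axis a = (r_p + r_a)/2 = 10897 km = 1.090×10⁷ m.
Vis-viva: v² = μ(2/r − 1/a) = 3.986×10¹⁴ × (3.001×10⁻⁷ − 9.177×10⁻⁸) = 8.305×10⁷ m²/s².
v = 9113 m/s = 9.113 km/s.

v ≈ 9.11 km/s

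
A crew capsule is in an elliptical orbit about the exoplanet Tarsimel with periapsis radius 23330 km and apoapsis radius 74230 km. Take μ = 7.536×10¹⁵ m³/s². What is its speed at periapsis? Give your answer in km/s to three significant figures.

Semi-major axis a = (r_p + r_a)/2 = 48780 km = 4.878×10⁷ m.
Vis-viva: v² = μ(2/r − 1/a) = 7.536×10¹⁵ × (8.573×10⁻⁸ − 2.050×10⁻⁸) = 4.915×10⁸ m²/s².
v = 22170 m/s = 22.17 km/s.

v ≈ 22.2 km/s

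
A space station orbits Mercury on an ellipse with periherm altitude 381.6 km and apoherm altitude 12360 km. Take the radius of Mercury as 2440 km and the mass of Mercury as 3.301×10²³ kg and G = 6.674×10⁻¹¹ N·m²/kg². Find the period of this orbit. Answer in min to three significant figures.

T ≈ 583 min

μ = GM = 6.674×10⁻¹¹ × 3.301×10²³ = 2.203×10¹³ m³/s².
r_p = 2440 + 381.6 = 2821.6 km = 2.8216×10⁶ m.
r_a = 2440 + 12360 = 14800 km = 1.4800×10⁷ m.
Semi-major axis a = (r_p + r_a)/2 = (2821.6 + 14800)/2 = 8810.8 km = 8.811×10⁶ m.
By Kepler's third law T = 2π√(a³/μ) = 2π × 5.572×10³ = 3.501×10⁴ s.
= 583.5 min.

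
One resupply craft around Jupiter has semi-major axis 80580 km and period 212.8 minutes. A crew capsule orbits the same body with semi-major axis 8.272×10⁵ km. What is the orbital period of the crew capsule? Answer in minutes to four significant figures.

Kepler's third law: T² ∝ a³, so T₂ = T₁ (a₂/a₁)^(3/2).
a₂/a₁ = 10.27, (a₂/a₁)^(3/2) = 32.89.
T₂ = 212.8 × 32.89 = 6999 minutes.

T₂ ≈ 6999 minutes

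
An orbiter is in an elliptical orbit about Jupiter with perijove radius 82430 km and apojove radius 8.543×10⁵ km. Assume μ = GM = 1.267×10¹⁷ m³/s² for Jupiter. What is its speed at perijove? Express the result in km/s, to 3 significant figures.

Semi-major axis a = (r_p + r_a)/2 = 4.6836×10⁵ km = 4.684×10⁸ m.
Vis-viva: v² = μ(2/r − 1/a) = 1.267×10¹⁷ × (2.426×10⁻⁸ − 2.135×10⁻⁹) = 2.804×10⁹ m²/s².
v = 52950 m/s = 52.95 km/s.

v ≈ 52.9 km/s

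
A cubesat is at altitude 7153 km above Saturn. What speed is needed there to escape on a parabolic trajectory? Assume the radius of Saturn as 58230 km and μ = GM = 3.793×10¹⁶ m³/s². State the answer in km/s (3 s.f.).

r = 58230 + 7153 = 65383 km = 6.5383×10⁷ m.
Escape speed v_esc = √(2μ/r) = √(2 × 3.793×10¹⁶ / 6.538×10⁷) = √(1.160×10⁹) = 34060 m/s.
= 34.06 km/s.

v_esc ≈ 34.1 km/s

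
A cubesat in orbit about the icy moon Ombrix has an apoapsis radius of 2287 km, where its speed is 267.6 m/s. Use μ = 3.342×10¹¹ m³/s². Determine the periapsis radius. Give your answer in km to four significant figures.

periapsis radius ≈ 742.2 km

r_a = 2.287×10⁶ m.
Specific energy ε = v²/2 − μ/r = -1.103×10⁵ J/kg, so a = −μ/(2ε) = 1.515×10⁶ m.
The apsides satisfy r_p + r_a = 2a, so the periapsis radius is 2a − r_a = 7.422×10⁵ m = 742.22 km.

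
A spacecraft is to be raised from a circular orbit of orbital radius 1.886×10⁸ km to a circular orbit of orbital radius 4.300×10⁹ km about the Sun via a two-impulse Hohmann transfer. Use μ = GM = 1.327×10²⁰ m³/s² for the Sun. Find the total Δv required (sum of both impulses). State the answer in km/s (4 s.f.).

r₁ = 1.886×10⁸ km = 1.886×10¹¹ m.
r₂ = 4.300×10⁹ km = 4.300×10¹² m.
Transfer ellipse a_t = (r₁ + r₂)/2 = 2.244×10¹² m.
At r₁: circular v_c1 = √(μ/r₁) = 26530 m/s; transfer-perihelion v_p = √[μ(2/r₁ − 1/a_t)] = 36720 m/s.
Δv₁ = v_p − v_c1 = 10190 m/s.
At r₂: circular v_c2 = √(μ/r₂) = 5555 m/s; transfer-aphelion v_a = √[μ(2/r₂ − 1/a_t)] = 1610 m/s.
Δv₂ = v_c2 − v_a = 3945 m/s.
Total Δv = Δv₁ + Δv₂ = 14140 m/s = 14.14 km/s.

Δv_total ≈ 14.14 km/s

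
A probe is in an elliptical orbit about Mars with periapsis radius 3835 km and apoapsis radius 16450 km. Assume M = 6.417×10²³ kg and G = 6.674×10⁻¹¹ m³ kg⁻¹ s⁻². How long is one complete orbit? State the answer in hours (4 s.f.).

μ = GM = 6.674×10⁻¹¹ × 6.417×10²³ = 4.283×10¹³ m³/s².
Semi-major axis a = (r_p + r_a)/2 = (3835.0 + 16450)/2 = 10142 km = 1.014×10⁷ m.
By Kepler's third law T = 2π√(a³/μ) = 2π × 4.936×10³ = 3.101×10⁴ s.
= 8.615 hours.

T ≈ 8.615 hours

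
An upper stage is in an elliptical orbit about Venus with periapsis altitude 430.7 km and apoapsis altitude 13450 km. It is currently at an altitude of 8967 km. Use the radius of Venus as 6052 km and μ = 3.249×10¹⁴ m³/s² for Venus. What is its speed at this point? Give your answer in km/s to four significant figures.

v ≈ 4.273 km/s

r_p = 6052 + 430.7 = 6482.7 km = 6.4827×10⁶ m.
r_a = 6052 + 13450 = 19502 km = 1.9502×10⁷ m.
r = 6052 + 8967 = 15019 km = 1.502×10⁷ m.
Semi-major axis a = (r_p + r_a)/2 = 12992 km = 1.299×10⁷ m.
Vis-viva: v² = μ(2/r − 1/a) = 3.249×10¹⁴ × (1.332×10⁻⁷ − 7.697×10⁻⁸) = 1.826×10⁷ m²/s².
v = 4273 m/s = 4.273 km/s.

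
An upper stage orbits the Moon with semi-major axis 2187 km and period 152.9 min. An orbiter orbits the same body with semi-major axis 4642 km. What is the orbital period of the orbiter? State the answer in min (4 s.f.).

T₂ ≈ 472.8 min

Kepler's third law: T² ∝ a³, so T₂ = T₁ (a₂/a₁)^(3/2).
a₂/a₁ = 2.123, (a₂/a₁)^(3/2) = 3.092.
T₂ = 152.9 × 3.092 = 472.8 min.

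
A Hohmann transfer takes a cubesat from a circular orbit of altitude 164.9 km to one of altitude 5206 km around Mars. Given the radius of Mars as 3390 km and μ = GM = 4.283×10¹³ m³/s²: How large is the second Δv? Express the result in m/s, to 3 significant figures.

Δv ≈ 525 m/s

r₁ = 3390 + 164.9 = 3554.9 km = 3.5549×10⁶ m.
r₂ = 3390 + 5206 = 8596.0 km = 8.5960×10⁶ m.
Transfer ellipse a_t = (r₁ + r₂)/2 = 6.075×10⁶ m.
At r₁: circular v_c1 = √(μ/r₁) = 3471 m/s; transfer-periapsis v_p = √[μ(2/r₁ − 1/a_t)] = 4129 m/s.
At r₂: circular v_c2 = √(μ/r₂) = 2232 m/s; transfer-apoapsis v_a = √[μ(2/r₂ − 1/a_t)] = 1707 m/s.
Δv₂ = v_c2 − v_a = 524.7 m/s.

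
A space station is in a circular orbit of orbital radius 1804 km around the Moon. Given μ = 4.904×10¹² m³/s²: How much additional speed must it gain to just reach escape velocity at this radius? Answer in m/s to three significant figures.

Δv ≈ 683 m/s

r = 1804 km = 1.804×10⁶ m.
Circular speed v_c = √(μ/r) = 1649 m/s.
Escape speed v_esc = √(2μ/r) = √2 × v_c = 2332 m/s.
Δv = v_esc − v_c = 682.9 m/s.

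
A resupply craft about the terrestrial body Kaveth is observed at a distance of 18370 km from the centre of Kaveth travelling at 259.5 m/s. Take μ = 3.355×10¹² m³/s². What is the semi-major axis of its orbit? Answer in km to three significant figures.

r = 1.837×10⁷ m.
Vis-viva rearranged: 1/a = 2/r − v²/μ = 1.089×10⁻⁷ − 2.007×10⁻⁸ = 8.880×10⁻⁸ m⁻¹.
a = 1.126×10⁷ m = 11261 km.

a ≈ 11300 km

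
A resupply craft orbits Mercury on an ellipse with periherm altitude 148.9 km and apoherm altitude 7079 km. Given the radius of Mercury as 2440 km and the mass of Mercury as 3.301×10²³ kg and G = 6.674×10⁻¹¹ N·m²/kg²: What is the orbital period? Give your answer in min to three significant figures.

μ = GM = 6.674×10⁻¹¹ × 3.301×10²³ = 2.203×10¹³ m³/s².
r_p = 2440 + 148.9 = 2588.9 km = 2.5889×10⁶ m.
r_a = 2440 + 7079 = 9519.0 km = 9.5190×10⁶ m.
Semi-major axis a = (r_p + r_a)/2 = (2588.9 + 9519.0)/2 = 6053.9 km = 6.054×10⁶ m.
By Kepler's third law T = 2π√(a³/μ) = 2π × 3.174×10³ = 1.994×10⁴ s.
= 332.3 min.

T ≈ 332 min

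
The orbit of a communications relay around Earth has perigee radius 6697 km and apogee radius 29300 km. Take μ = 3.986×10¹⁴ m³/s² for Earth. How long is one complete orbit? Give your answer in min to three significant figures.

T ≈ 401 min

Semi-major axis a = (r_p + r_a)/2 = (6697.0 + 29300)/2 = 17998 km = 1.800×10⁷ m.
By Kepler's third law T = 2π√(a³/μ) = 2π × 3.825×10³ = 2.403×10⁴ s.
= 400.5 min.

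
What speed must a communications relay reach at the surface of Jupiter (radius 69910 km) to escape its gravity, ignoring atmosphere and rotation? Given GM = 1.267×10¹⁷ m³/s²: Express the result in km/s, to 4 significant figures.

r = R = 6.991×10⁷ m.
Escape speed v_esc = √(2μ/r) = √(2 × 1.267×10¹⁷ / 6.991×10⁷) = √(3.625×10⁹) = 60210 m/s.
= 60.21 km/s.

v_esc ≈ 60.21 km/s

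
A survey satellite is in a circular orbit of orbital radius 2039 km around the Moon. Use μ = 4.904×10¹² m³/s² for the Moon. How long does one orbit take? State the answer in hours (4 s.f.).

r = 2039 km = 2.039×10⁶ m.
Kepler's third law: T = 2π√(r³/μ) = 2π√((2.039×10⁶)³ / 4.904×10¹²).
r³/μ = 1.729×10⁶ s², so T = 2π × 1.315×10³ = 8.261×10³ s.
Converting: 8.261×10³ s ÷ 3600 = 2.295 hours.

T ≈ 2.295 hours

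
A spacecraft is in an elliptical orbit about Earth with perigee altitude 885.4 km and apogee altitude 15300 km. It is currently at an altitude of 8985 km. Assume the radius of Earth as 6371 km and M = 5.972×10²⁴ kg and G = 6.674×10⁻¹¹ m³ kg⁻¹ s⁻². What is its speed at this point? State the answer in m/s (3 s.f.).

μ = GM = 6.674×10⁻¹¹ × 5.972×10²⁴ = 3.986×10¹⁴ m³/s².
r_p = 6371 + 885.4 = 7256.4 km = 7.2564×10⁶ m.
r_a = 6371 + 15300 = 21671 km = 2.1671×10⁷ m.
r = 6371 + 8985 = 15356 km = 1.536×10⁷ m.
Semi-major axis a = (r_p + r_a)/2 = 14464 km = 1.446×10⁷ m.
Vis-viva: v² = μ(2/r − 1/a) = 3.986×10¹⁴ × (1.302×10⁻⁷ − 6.914×10⁻⁸) = 2.435×10⁷ m²/s².
v = 4935 m/s.

v ≈ 4930 m/s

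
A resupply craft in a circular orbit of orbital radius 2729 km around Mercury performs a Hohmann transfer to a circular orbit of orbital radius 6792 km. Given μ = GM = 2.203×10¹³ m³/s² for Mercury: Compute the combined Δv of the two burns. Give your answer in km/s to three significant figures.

r₁ = 2729 km = 2.729×10⁶ m.
r₂ = 6792 km = 6.792×10⁶ m.
Transfer ellipse a_t = (r₁ + r₂)/2 = 4.760×10⁶ m.
At r₁: circular v_c1 = √(μ/r₁) = 2841 m/s; transfer-periherm v_p = √[μ(2/r₁ − 1/a_t)] = 3394 m/s.
Δv₁ = v_p − v_c1 = 552.5 m/s.
At r₂: circular v_c2 = √(μ/r₂) = 1801 m/s; transfer-apoherm v_a = √[μ(2/r₂ − 1/a_t)] = 1364 m/s.
Δv₂ = v_c2 − v_a = 437.4 m/s.
Total Δv = Δv₁ + Δv₂ = 989.9 m/s = 0.9899 km/s.

Δv_total ≈ 0.99 km/s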